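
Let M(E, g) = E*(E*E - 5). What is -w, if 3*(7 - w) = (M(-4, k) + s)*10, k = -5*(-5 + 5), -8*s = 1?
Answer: -1849/12 ≈ -154.08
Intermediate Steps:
s = -⅛ (s = -⅛*1 = -⅛ ≈ -0.12500)
k = 0 (k = -5*0 = 0)
M(E, g) = E*(-5 + E²) (M(E, g) = E*(E² - 5) = E*(-5 + E²))
w = 1849/12 (w = 7 - (-4*(-5 + (-4)²) - ⅛)*10/3 = 7 - (-4*(-5 + 16) - ⅛)*10/3 = 7 - (-4*11 - ⅛)*10/3 = 7 - (-44 - ⅛)*10/3 = 7 - (-353)*10/24 = 7 - ⅓*(-1765/4) = 7 + 1765/12 = 1849/12 ≈ 154.08)
-w = -1*1849/12 = -1849/12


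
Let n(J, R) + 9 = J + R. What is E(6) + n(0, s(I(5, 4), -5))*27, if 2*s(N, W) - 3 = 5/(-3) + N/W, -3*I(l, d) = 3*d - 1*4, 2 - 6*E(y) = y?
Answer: -3277/15 ≈ -218.47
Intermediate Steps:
E(y) = ⅓ - y/6
I(l, d) = 4/3 - d (I(l, d) = -(3*d - 1*4)/3 = -(3*d - 4)/3 = -(-4 + 3*d)/3 = 4/3 - d)
s(N, W) = ⅔ + N/(2*W) (s(N, W) = 3/2 + (5/(-3) + N/W)/2 = 3/2 + (5*(-⅓) + N/W)/2 = 3/2 + (-5/3 + N/W)/2 = 3/2 + (-⅚ + N/(2*W)) = ⅔ + N/(2*W))
n(J, R) = -9 + J + R (n(J, R) = -9 + (J + R) = -9 + J + R)
E(6) + n(0, s(I(5, 4), -5))*27 = (⅓ - ⅙*6) + (-9 + 0 + (⅔ + (½)*(4/3 - 1*4)/(-5)))*27 = (⅓ - 1) + (-9 + 0 + (⅔ + (½)*(4/3 - 4)*(-⅕)))*27 = -⅔ + (-9 + 0 + (⅔ + (½)*(-8/3)*(-⅕)))*27 = -⅔ + (-9 + 0 + (⅔ + 4/15))*27 = -⅔ + (-9 + 0 + 14/15)*27 = -⅔ - 121/15*27 = -⅔ - 1089/5 = -3277/15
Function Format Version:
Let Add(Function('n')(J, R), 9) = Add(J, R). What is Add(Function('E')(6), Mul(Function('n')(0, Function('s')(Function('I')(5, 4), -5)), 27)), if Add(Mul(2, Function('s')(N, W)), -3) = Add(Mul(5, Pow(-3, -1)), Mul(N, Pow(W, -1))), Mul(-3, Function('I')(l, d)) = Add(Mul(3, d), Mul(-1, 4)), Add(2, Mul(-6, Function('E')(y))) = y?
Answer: Rational(-3277, 15) ≈ -218.47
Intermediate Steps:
Function('E')(y) = Add(Rational(1, 3), Mul(Rational(-1, 6), y))
Function('I')(l, d) = Add(Rational(4, 3), Mul(-1, d)) (Function('I')(l, d) = Mul(Rational(-1, 3), Add(Mul(3, d), Mul(-1, 4))) = Mul(Rational(-1, 3), Add(Mul(3, d), -4)) = Mul(Rational(-1, 3), Add(-4, Mul(3, d))) = Add(Rational(4, 3), Mul(-1, d)))
Function('s')(N, W) = Add(Rational(2, 3), Mul(Rational(1, 2), N, Pow(W, -1))) (Function('s')(N, W) = Add(Rational(3, 2), Mul(Rational(1, 2), Add(Mul(5, Pow(-3, -1)), Mul(N, Pow(W, -1))))) = Add(Rational(3, 2), Mul(Rational(1, 2), Add(Mul(5, Rational(-1, 3)), Mul(N, Pow(W, -1))))) = Add(Rational(3, 2), Mul(Rational(1, 2), Add(Rational(-5, 3), Mul(N, Pow(W, -1))))) = Add(Rational(3, 2), Add(Rational(-5, 6), Mul(Rational(1, 2), N, Pow(W, -1)))) = Add(Rational(2, 3), Mul(Rational(1, 2), N, Pow(W, -1))))
Function('n')(J, R) = Add(-9, J, R) (Function('n')(J, R) = Add(-9, Add(J, R)) = Add(-9, J, R))
Add(Function('E')(6), Mul(Function('n')(0, Function('s')(Function('I')(5, 4), -5)), 27)) = Add(Add(Rational(1, 3), Mul(Rational(-1, 6), 6)), Mul(Add(-9, 0, Add(Rational(2, 3), Mul(Rational(1, 2), Add(Rational(4, 3), Mul(-1, 4)), Pow(-5, -1)))), 27)) = Add(Add(Rational(1, 3), -1), Mul(Add(-9, 0, Add(Rational(2, 3), Mul(Rational(1, 2), Add(Rational(4, 3), -4), Rational(-1, 5)))), 27)) = Add(Rational(-2, 3), Mul(Add(-9, 0, Add(Rational(2, 3), Mul(Rational(1, 2), Rational(-8, 3), Rational(-1, 5)))), 27)) = Add(Rational(-2, 3), Mul(Add(-9, 0, Add(Rational(2, 3), Rational(4, 15))), 27)) = Add(Rational(-2, 3), Mul(Add(-9, 0, Rational(14, 15)), 27)) = Add(Rational(-2, 3), Mul(Rational(-121, 15), 27)) = Add(Rational(-2, 3), Rational(-1089, 5)) = Rational(-3277, 15)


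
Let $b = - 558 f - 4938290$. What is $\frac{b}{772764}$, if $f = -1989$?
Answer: $- \frac{957107}{193191} \approx -4.9542$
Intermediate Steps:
$b = -3828428$ ($b = \left(-558\right) \left(-1989\right) - 4938290 = 1109862 - 4938290 = -3828428$)
$\frac{b}{772764} = - \frac{3828428}{772764} = \left(-3828428\right) \frac{1}{772764} = - \frac{957107}{193191}$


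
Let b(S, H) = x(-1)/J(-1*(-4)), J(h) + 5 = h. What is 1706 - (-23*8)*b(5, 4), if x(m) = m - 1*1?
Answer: 2074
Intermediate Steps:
x(m) = -1 + m (x(m) = m - 1 = -1 + m)
J(h) = -5 + h
b(S, H) = 2 (b(S, H) = (-1 - 1)/(-5 - 1*(-4)) = -2/(-5 + 4) = -2/(-1) = -2*(-1) = 2)
1706 - (-23*8)*b(5, 4) = 1706 - (-23*8)*2 = 1706 - (-184)*2 = 1706 - 1*(-368) = 1706 + 368 = 2074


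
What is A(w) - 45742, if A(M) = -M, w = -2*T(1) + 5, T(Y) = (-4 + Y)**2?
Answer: -45729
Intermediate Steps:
w = -13 (w = -2*(-4 + 1)**2 + 5 = -2*(-3)**2 + 5 = -2*9 + 5 = -18 + 5 = -13)
A(w) - 45742 = -1*(-13) - 45742 = 13 - 45742 = -45729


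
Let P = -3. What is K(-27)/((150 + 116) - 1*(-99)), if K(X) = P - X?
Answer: 24/365 ≈ 0.065753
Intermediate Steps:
K(X) = -3 - X
K(-27)/((150 + 116) - 1*(-99)) = (-3 - 1*(-27))/((150 + 116) - 1*(-99)) = (-3 + 27)/(266 + 99) = 24/365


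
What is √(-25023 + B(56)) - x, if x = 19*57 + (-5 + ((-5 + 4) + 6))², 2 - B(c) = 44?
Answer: -1083 + 3*I*√2785 ≈ -1083.0 + 158.32*I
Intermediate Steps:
B(c) = -42 (B(c) = 2 - 1*44 = 2 - 44 = -42)
x = 1083 (x = 1083 + (-5 + (-1 + 6))² = 1083 + (-5 + 5)² = 1083 + 0² = 1083 + 0 = 1083)
√(-25023 + B(56)) - x = √(-25023 - 42) - 1*1083 = √(-25065) - 1083 = 3*I*√2785 - 1083 = -1083 + 3*I*√2785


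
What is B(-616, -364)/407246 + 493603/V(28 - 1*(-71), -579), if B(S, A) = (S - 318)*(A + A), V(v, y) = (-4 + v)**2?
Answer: 778775993/13817275 ≈ 56.362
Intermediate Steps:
B(S, A) = 2*A*(-318 + S) (B(S, A) = (-318 + S)*(2*A) = 2*A*(-318 + S))
B(-616, -364)/407246 + 493603/V(28 - 1*(-71), -579) = (2*(-364)*(-318 - 616))/407246 + 493603/((-4 + (28 - 1*(-71)))**2) = (2*(-364)*(-934))*(1/407246) + 493603/((-4 + (28 + 71))**2) = 679952*(1/407246) + 493603/((-4 + 99)**2) = 48568/29089 + 493603/(95**2) = 48568/29089 + 493603/9025 = 778775993/13817275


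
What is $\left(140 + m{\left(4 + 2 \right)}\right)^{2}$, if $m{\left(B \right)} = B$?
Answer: $21316$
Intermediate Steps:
$\left(140 + m{\left(4 + 2 \right)}\right)^{2} = \left(140 + \left(4 + 2\right)\right)^{2} = \left(140 + 6\right)^{2} = 146^{2} = 21316$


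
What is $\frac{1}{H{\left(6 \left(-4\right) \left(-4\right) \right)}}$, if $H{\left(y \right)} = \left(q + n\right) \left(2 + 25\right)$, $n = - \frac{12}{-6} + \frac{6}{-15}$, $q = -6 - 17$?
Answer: $- \frac{5}{2889} \approx -0.0017307$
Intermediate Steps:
$q = -23$
$n = \frac{8}{5}$ ($n = \left(-12\right) \left(- \frac{1}{6}\right) + 6 \left(- \frac{1}{15}\right) = 2 - \frac{2}{5} = \frac{8}{5} \approx 1.6$)
$H{\left(y \right)} = - \frac{2889}{5}$ ($H{\left(y \right)} = \left(-23 + \frac{8}{5}\right) \left(2 + 25\right) = \left(- \frac{107}{5}\right) 27 = - \frac{2889}{5}$)
$\frac{1}{H{\left(6 \left(-4\right) \left(-4\right) \right)}} = \frac{1}{- \frac{2889}{5}} = - \frac{5}{2889}$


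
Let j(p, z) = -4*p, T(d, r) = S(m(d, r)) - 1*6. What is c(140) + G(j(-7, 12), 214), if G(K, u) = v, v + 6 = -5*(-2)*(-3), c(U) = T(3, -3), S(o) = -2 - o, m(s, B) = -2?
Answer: -42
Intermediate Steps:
T(d, r) = -6 (T(d, r) = (-2 - 1*(-2)) - 1*6 = (-2 + 2) - 6 = 0 - 6 = -6)
c(U) = -6
v = -36 (v = -6 - 5*(-2)*(-3) = -6 + 10*(-3) = -6 - 30 = -36)
G(K, u) = -36
c(140) + G(j(-7, 12), 214) = -6 - 36 = -42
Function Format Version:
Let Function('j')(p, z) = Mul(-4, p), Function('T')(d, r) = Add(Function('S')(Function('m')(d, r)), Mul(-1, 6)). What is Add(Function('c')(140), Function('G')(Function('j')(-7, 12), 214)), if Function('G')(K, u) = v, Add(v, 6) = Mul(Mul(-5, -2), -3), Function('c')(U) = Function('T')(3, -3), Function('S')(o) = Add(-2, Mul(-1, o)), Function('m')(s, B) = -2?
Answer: -42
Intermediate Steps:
Function('T')(d, r) = -6 (Function('T')(d, r) = Add(Add(-2, Mul(-1, -2)), Mul(-1, 6)) = Add(Add(-2, 2), -6) = Add(0, -6) = -6)
Function('c')(U) = -6
v = -36 (v = Add(-6, Mul(Mul(-5, -2), -3)) = Add(-6, Mul(10, -3)) = Add(-6, -30) = -36)
Function('G')(K, u) = -36
Add(Function('c')(140), Function('G')(Function('j')(-7, 12), 214)) = Add(-6, -36) = -42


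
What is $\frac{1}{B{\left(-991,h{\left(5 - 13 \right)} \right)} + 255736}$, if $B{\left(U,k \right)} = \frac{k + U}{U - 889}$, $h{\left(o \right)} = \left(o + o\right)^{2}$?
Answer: $\frac{376}{96156883} \approx 3.9103 \cdot 10^{-6}$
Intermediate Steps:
$h{\left(o \right)} = 4 o^{2}$ ($h{\left(o \right)} = \left(2 o\right)^{2} = 4 o^{2}$)
$B{\left(U,k \right)} = \frac{U + k}{-889 + U}$
$\frac{1}{B{\left(-991,h{\left(5 - 13 \right)} \right)} + 255736} = \frac{1}{\frac{-991 + 4 \left(5 - 13\right)^{2}}{-889 - 991} + 255736} = \frac{1}{\frac{-991 + 4 \left(-8\right)^{2}}{-1880} + 255736} = \frac{1}{- \frac{-991 + 4 \cdot 64}{1880} + 255736} = \frac{1}{- \frac{-991 + 256}{1880} + 255736} = \frac{1}{\left(- \frac{1}{1880}\right) \left(-735\right) + 255736} = \frac{1}{\frac{147}{376} + 255736} = \frac{1}{\frac{96156883}{376}} = \frac{376}{96156883}$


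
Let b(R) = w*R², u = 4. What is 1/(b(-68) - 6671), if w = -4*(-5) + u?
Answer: 1/104305 ≈ 9.5873e-6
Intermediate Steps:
w = 24 (w = -4*(-5) + 4 = 20 + 4 = 24)
b(R) = 24*R²
1/(b(-68) - 6671) = 1/(24*(-68)² - 6671) = 1/(24*4624 - 6671) = 1/(110976 - 6671) = 1/104305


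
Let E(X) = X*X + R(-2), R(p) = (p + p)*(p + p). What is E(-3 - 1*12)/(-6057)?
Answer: -241/6057 ≈ -0.039789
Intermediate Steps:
R(p) = 4*p**2 (R(p) = (2*p)*(2*p) = 4*p**2)
E(X) = 16 + X**2 (E(X) = X*X + 4*(-2)**2 = X**2 + 4*4 = X**2 + 16 = 16 + X**2)
E(-3 - 1*12)/(-6057) = (16 + (-3 - 1*12)**2)/(-6057) = (16 + (-3 - 12)**2)*(-1/6057) = (16 + (-15)**2)*(-1/6057) = (16 + 225)*(-1/6057) = 241*(-1/6057) = -241/6057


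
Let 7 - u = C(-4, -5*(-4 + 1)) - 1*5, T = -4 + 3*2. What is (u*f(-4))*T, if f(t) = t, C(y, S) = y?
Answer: -128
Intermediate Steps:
T = 2 (T = -4 + 6 = 2)
u = 16 (u = 7 - (-4 - 1*5) = 7 - (-4 - 5) = 7 - 1*(-9) = 7 + 9 = 16)
(u*f(-4))*T = (16*(-4))*2 = -64*2 = -128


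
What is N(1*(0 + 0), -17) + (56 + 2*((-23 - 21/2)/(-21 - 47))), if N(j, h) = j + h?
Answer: 2719/68 ≈ 39.985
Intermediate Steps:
N(j, h) = h + j
N(1*(0 + 0), -17) + (56 + 2*((-23 - 21/2)/(-21 - 47))) = (-17 + 1*(0 + 0)) + (56 + 2*((-23 - 21/2)/(-21 - 47))) = (-17 + 1*0) + (56 + 2*((-23 - 21*½)/(-68))) = (-17 + 0) + (56 + 2*((-23 - 21/2)*(-1/68))) = -17 + (56 + 2*(-67/2*(-1/68))) = -17 + (56 + 2*(67/136)) = -17 + (56 + 67/68) = -17 + 3875/68 = 2719/68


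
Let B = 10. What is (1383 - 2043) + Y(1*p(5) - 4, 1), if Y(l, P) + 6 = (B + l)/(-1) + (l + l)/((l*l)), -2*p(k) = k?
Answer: -17415/26 ≈ -669.81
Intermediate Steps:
p(k) = -k/2
Y(l, P) = -16 - l + 2/l (Y(l, P) = -6 + ((10 + l)/(-1) + (l + l)/((l*l))) = -6 + ((10 + l)*(-1) + (2*l)/(l²)) = -6 + ((-10 - l) + (2*l)/l²) = -6 + ((-10 - l) + 2/l) = -6 + (-10 - l + 2/l) = -16 - l + 2/l)
(1383 - 2043) + Y(1*p(5) - 4, 1) = (1383 - 2043) + (-16 - (1*(-½*5) - 4) + 2/(1*(-½*5) - 4)) = -660 + (-16 - (1*(-5/2) - 4) + 2/(1*(-5/2) - 4)) = -660 + (-16 - (-5/2 - 4) + 2/(-5/2 - 4)) = -660 + (-16 - 1*(-13/2) + 2/(-13/2)) = -660 + (-16 + 13/2 + 2*(-2/13)) = -660 + (-16 + 13/2 - 4/13) = -660 - 255/26 = -17415/26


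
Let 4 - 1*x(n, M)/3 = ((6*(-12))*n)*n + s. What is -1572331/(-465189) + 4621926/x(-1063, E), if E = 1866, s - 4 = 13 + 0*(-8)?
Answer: 128638009988243/37846732690695 ≈ 3.3989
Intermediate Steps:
s = 17 (s = 4 + (13 + 0*(-8)) = 4 + (13 + 0) = 4 + 13 = 17)
x(n, M) = -39 + 216*n² (x(n, M) = 12 - 3*(((6*(-12))*n)*n + 17) = 12 - 3*((-72*n)*n + 17) = 12 - 3*(-72*n² + 17) = 12 - 3*(17 - 72*n²) = 12 + (-51 + 216*n²) = -39 + 216*n²)
-1572331/(-465189) + 4621926/x(-1063, E) = -1572331/(-465189) + 4621926/(-39 + 216*(-1063)²) = -1572331*(-1/465189) + 4621926/(-39 + 216*1129969) = 1572331/465189 + 4621926/(-39 + 244073304) = 1572331/465189 + 4621926/244073265 = 1572331/465189 + 4621926*(1/244073265) = 1572331/465189 + 1540642/81357755 = 128638009988243/37846732690695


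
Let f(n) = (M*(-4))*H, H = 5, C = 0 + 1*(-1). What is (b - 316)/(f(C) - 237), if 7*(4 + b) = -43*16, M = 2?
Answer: 2928/1939 ≈ 1.5101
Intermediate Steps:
C = -1 (C = 0 - 1 = -1)
b = -716/7 (b = -4 + (-43*16)/7 = -4 + (⅐)*(-688) = -4 - 688/7 = -716/7 ≈ -102.29)
f(n) = -40 (f(n) = (2*(-4))*5 = -8*5 = -40)
(b - 316)/(f(C) - 237) = (-716/7 - 316)/(-40 - 237) = -2928/7/(-277) = -2928/7*(-1/277) = 2928/1939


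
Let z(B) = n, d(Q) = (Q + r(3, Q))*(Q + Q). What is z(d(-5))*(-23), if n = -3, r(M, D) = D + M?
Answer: 69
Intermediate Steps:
d(Q) = 2*Q*(3 + 2*Q) (d(Q) = (Q + (Q + 3))*(Q + Q) = (Q + (3 + Q))*(2*Q) = (3 + 2*Q)*(2*Q) = 2*Q*(3 + 2*Q))
z(B) = -3
z(d(-5))*(-23) = -3*(-23) = 69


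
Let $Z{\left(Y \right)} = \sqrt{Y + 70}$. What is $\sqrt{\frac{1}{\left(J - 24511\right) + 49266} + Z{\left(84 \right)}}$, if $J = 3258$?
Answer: $\frac{\sqrt{28013 + 784728169 \sqrt{154}}}{28013} \approx 3.5227$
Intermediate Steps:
$Z{\left(Y \right)} = \sqrt{70 + Y}$
$\sqrt{\frac{1}{\left(J - 24511\right) + 49266} + Z{\left(84 \right)}} = \sqrt{\frac{1}{\left(3258 - 24511\right) + 49266} + \sqrt{70 + 84}} = \sqrt{\frac{1}{-21253 + 49266} + \sqrt{154}} = \sqrt{\frac{1}{28013} + \sqrt{154}}$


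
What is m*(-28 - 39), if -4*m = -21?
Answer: -1407/4 ≈ -351.75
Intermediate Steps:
m = 21/4 (m = -¼*(-21) = 21/4 ≈ 5.2500)
m*(-28 - 39) = 21*(-28 - 39)/4 = (21/4)*(-67) = -1407/4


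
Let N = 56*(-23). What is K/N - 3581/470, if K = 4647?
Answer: -3398209/302680 ≈ -11.227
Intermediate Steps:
N = -1288
K/N - 3581/470 = 4647/(-1288) - 3581/470 = 4647*(-1/1288) - 3581*1/470 = -4647/1288 - 3581/470 = -3398209/302680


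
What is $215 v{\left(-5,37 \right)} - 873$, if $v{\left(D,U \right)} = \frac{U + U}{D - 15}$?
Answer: $- \frac{3337}{2} \approx -1668.5$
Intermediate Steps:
$v{\left(D,U \right)} = \frac{2 U}{-15 + D}$
$215 v{\left(-5,37 \right)} - 873 = 215 \cdot 2 \cdot 37 \frac{1}{-15 - 5} - 873 = 215 \cdot 2 \cdot 37 \frac{1}{-20} - 873 = 215 \cdot 2 \cdot 37 \left(- \frac{1}{20}\right) - 873 = 215 \left(- \frac{37}{10}\right) - 873 = - \frac{1591}{2} - 873 = - \frac{3337}{2}$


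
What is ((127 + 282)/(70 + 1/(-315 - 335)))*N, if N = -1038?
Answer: -1595100/263 ≈ -6065.0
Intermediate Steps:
((127 + 282)/(70 + 1/(-315 - 335)))*N = ((127 + 282)/(70 + 1/(-315 - 335)))*(-1038) = (409/(70 + 1/(-650)))*(-1038) = (409/(70 - 1/650))*(-1038) = (409/(45499/650))*(-1038) = (409*(650/45499))*(-1038) = (265850/45499)*(-1038) = -1595100/263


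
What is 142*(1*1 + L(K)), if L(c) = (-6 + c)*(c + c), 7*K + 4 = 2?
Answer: 31950/49 ≈ 652.04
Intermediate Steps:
K = -2/7 (K = -4/7 + (⅐)*2 = -4/7 + 2/7 = -2/7 ≈ -0.28571)
L(c) = 2*c*(-6 + c) (L(c) = (-6 + c)*(2*c) = 2*c*(-6 + c))
142*(1*1 + L(K)) = 142*(1*1 + 2*(-2/7)*(-6 - 2/7)) = 142*(1 + 2*(-2/7)*(-44/7)) = 142*(1 + 176/49) = 142*(225/49) = 31950/49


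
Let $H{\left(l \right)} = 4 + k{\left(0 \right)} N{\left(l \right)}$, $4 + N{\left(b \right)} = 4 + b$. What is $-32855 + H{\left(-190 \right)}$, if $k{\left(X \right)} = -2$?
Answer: $-32471$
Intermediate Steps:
$N{\left(b \right)} = b$ ($N{\left(b \right)} = -4 + \left(4 + b\right) = b$)
$H{\left(l \right)} = 4 - 2 l$
$-32855 + H{\left(-190 \right)} = -32855 + \left(4 - -380\right) = -32855 + \left(4 + 380\right) = -32855 + 384 = -32471$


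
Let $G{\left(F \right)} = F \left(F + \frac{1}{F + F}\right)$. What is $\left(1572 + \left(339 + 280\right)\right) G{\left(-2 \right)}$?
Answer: $\frac{19719}{2} \approx 9859.5$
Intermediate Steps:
$G{\left(F \right)} = F \left(F + \frac{1}{2 F}\right)$
$\left(1572 + \left(339 + 280\right)\right) G{\left(-2 \right)} = \left(1572 + \left(339 + 280\right)\right) \left(\frac{1}{2} + \left(-2\right)^{2}\right) = \left(1572 + 619\right) \left(\frac{1}{2} + 4\right) = 2191 \cdot \frac{9}{2} = \frac{19719}{2}$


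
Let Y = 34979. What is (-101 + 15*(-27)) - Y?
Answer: -35485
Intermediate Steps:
(-101 + 15*(-27)) - Y = (-101 + 15*(-27)) - 1*34979 = (-101 - 405) - 34979 = -506 - 34979 = -35485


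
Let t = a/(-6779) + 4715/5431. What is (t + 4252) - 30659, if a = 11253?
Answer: -972249042901/36816749 ≈ -26408.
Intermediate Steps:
t = -29152058/36816749 (t = 11253/(-6779) + 4715/5431 = 11253*(-1/6779) + 4715*(1/5431) = -11253/6779 + 4715/5431 = -29152058/36816749 ≈ -0.79181)
(t + 4252) - 30659 = (-29152058/36816749 + 4252) - 30659 = 156515664690/36816749 - 30659 = -972249042901/36816749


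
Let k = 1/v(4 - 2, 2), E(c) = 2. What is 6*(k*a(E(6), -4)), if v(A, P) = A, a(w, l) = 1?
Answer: 3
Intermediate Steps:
k = ½ (k = 1/(4 - 2) = 1/2 = ½ ≈ 0.50000)
6*(k*a(E(6), -4)) = 6*((½)*1) = 6*(½) = 3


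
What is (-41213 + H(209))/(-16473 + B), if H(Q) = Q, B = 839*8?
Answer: 41004/9761 ≈ 4.2008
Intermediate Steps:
B = 6712
(-41213 + H(209))/(-16473 + B) = (-41213 + 209)/(-16473 + 6712) = -41004/(-9761) = -41004*(-1/9761) = 41004/9761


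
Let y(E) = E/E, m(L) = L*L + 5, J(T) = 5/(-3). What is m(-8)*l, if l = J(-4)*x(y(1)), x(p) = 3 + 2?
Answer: -575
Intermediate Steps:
J(T) = -5/3 (J(T) = 5*(-⅓) = -5/3)
m(L) = 5 + L² (m(L) = L² + 5 = 5 + L²)
y(E) = 1
x(p) = 5
l = -25/3 (l = -5/3*5 = -25/3 ≈ -8.3333)
m(-8)*l = (5 + (-8)²)*(-25/3) = (5 + 64)*(-25/3) = 69*(-25/3) = -575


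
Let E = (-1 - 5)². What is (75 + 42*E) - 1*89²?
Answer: -6334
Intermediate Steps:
E = 36 (E = (-6)² = 36)
(75 + 42*E) - 1*89² = (75 + 42*36) - 1*89² = (75 + 1512) - 1*7921 = 1587 - 7921 = -6334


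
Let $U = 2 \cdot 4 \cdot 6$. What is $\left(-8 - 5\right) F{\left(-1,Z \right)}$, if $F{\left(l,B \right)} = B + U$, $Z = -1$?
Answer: $-611$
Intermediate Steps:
$U = 48$ ($U = 8 \cdot 6 = 48$)
$F{\left(l,B \right)} = 48 + B$ ($F{\left(l,B \right)} = B + 48 = 48 + B$)
$\left(-8 - 5\right) F{\left(-1,Z \right)} = \left(-8 - 5\right) \left(48 - 1\right) = \left(-8 - 5\right) 47 = \left(-13\right) 47 = -611$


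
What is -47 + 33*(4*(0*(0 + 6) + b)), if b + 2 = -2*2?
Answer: -839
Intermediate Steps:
b = -6 (b = -2 - 2*2 = -2 - 4 = -6)
-47 + 33*(4*(0*(0 + 6) + b)) = -47 + 33*(4*(0*(0 + 6) - 6)) = -47 + 33*(4*(0*6 - 6)) = -47 + 33*(4*(0 - 6)) = -47 + 33*(4*(-6)) = -47 + 33*(-24) = -47 - 792 = -839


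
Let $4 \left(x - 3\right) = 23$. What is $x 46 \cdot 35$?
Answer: $\frac{28175}{2} \approx 14088.0$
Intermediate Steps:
$x = \frac{35}{4}$ ($x = 3 + \frac{1}{4} \cdot 23 = 3 + \frac{23}{4} = \frac{35}{4} \approx 8.75$)
$x 46 \cdot 35 = \frac{35}{4} \cdot 46 \cdot 35 = \frac{805}{2} \cdot 35 = \frac{28175}{2}$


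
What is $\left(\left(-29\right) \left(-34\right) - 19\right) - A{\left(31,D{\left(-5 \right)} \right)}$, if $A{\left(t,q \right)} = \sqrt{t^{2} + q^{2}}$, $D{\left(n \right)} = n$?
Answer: $967 - \sqrt{986} \approx 935.6$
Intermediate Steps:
$A{\left(t,q \right)} = \sqrt{q^{2} + t^{2}}$
$\left(\left(-29\right) \left(-34\right) - 19\right) - A{\left(31,D{\left(-5 \right)} \right)} = \left(\left(-29\right) \left(-34\right) - 19\right) - \sqrt{\left(-5\right)^{2} + 31^{2}} = \left(986 - 19\right) - \sqrt{25 + 961} = 967 - \sqrt{986}$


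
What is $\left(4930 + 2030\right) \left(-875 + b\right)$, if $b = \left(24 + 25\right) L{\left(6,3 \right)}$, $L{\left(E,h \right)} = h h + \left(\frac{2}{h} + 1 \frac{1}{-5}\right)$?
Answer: $-2861488$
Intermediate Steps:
$L{\left(E,h \right)} = - \frac{1}{5} + h^{2} + \frac{2}{h}$ ($L{\left(E,h \right)} = h^{2} + \left(\frac{2}{h} + 1 \left(- \frac{1}{5}\right)\right) = h^{2} - \left(\frac{1}{5} - \frac{2}{h}\right) = - \frac{1}{5} + h^{2} + \frac{2}{h}$)
$b = \frac{6958}{15}$ ($b = \left(24 + 25\right) \frac{2 + 3^{3} - \frac{3}{5}}{3} = 49 \frac{2 + 27 - \frac{3}{5}}{3} = 49 \cdot \frac{1}{3} \cdot \frac{142}{5} = 49 \cdot \frac{142}{15} = \frac{6958}{15} \approx 463.87$)
$\left(4930 + 2030\right) \left(-875 + b\right) = \left(4930 + 2030\right) \left(-875 + \frac{6958}{15}\right) = 6960 \left(- \frac{6167}{15}\right) = -2861488$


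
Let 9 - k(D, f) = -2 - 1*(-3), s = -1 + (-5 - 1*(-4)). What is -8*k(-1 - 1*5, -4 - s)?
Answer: -64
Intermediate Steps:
s = -2 (s = -1 + (-5 + 4) = -1 - 1 = -2)
k(D, f) = 8 (k(D, f) = 9 - (-2 - 1*(-3)) = 9 - (-2 + 3) = 9 - 1*1 = 9 - 1 = 8)
-8*k(-1 - 1*5, -4 - s) = -8*8 = -64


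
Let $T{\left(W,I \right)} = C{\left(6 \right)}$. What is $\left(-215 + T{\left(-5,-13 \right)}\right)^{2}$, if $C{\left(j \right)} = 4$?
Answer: $44521$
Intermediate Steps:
$T{\left(W,I \right)} = 4$
$\left(-215 + T{\left(-5,-13 \right)}\right)^{2} = \left(-215 + 4\right)^{2} = \left(-211\right)^{2} = 44521$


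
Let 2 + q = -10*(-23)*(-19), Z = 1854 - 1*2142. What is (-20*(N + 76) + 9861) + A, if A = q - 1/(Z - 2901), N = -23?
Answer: 14124082/3189 ≈ 4429.0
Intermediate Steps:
Z = -288 (Z = 1854 - 2142 = -288)
q = -4372 (q = -2 - 10*(-23)*(-19) = -2 + 230*(-19) = -2 - 4370 = -4372)
A = -13942307/3189 (A = -4372 - 1/(-288 - 2901) = -4372 - 1/(-3189) = -4372 - 1*(-1/3189) = -4372 + 1/3189 = -13942307/3189 ≈ -4372.0)
(-20*(N + 76) + 9861) + A = (-20*(-23 + 76) + 9861) - 13942307/3189 = (-20*53 + 9861) - 13942307/3189 = (-1060 + 9861) - 13942307/3189 = 8801 - 13942307/3189 = 14124082/3189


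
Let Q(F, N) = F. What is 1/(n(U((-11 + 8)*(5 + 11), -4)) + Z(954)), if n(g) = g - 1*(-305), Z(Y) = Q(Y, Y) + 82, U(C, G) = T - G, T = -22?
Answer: 1/1323 ≈ 0.00075586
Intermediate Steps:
U(C, G) = -22 - G
Z(Y) = 82 + Y (Z(Y) = Y + 82 = 82 + Y)
n(g) = 305 + g (n(g) = g + 305 = 305 + g)
1/(n(U((-11 + 8)*(5 + 11), -4)) + Z(954)) = 1/((305 + (-22 - 1*(-4))) + (82 + 954)) = 1/((305 + (-22 + 4)) + 1036) = 1/((305 - 18) + 1036) = 1/(287 + 1036) = 1/1323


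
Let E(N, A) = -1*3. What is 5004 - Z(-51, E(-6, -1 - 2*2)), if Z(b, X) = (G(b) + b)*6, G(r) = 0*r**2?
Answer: 5310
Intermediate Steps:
G(r) = 0
E(N, A) = -3
Z(b, X) = 6*b (Z(b, X) = (0 + b)*6 = b*6 = 6*b)
5004 - Z(-51, E(-6, -1 - 2*2)) = 5004 - 6*(-51) = 5004 - 1*(-306) = 5004 + 306 = 5310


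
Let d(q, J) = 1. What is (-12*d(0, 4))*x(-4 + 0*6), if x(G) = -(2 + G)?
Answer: -24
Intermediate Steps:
x(G) = -2 - G
(-12*d(0, 4))*x(-4 + 0*6) = (-12*1)*(-2 - (-4 + 0*6)) = -12*(-2 - (-4 + 0)) = -12*(-2 - 1*(-4)) = -12*(-2 + 4) = -12*2 = -24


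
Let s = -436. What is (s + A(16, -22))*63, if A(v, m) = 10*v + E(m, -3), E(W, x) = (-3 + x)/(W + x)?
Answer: -434322/25 ≈ -17373.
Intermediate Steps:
E(W, x) = (-3 + x)/(W + x)
A(v, m) = -6/(-3 + m) + 10*v (A(v, m) = 10*v + (-3 - 3)/(m - 3) = 10*v - 6/(-3 + m) = -6/(-3 + m) + 10*v)
(s + A(16, -22))*63 = (-436 + 2*(-3 + 5*16*(-3 - 22))/(-3 - 22))*63 = (-436 + 2*(-3 + 5*16*(-25))/(-25))*63 = (-436 + 2*(-1/25)*(-3 - 2000))*63 = (-436 + 2*(-1/25)*(-2003))*63 = (-436 + 4006/25)*63 = -6894/25*63 = -434322/25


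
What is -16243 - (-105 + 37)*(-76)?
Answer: -21411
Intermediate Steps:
-16243 - (-105 + 37)*(-76) = -16243 - (-68)*(-76) = -16243 - 1*5168 = -16243 - 5168 = -21411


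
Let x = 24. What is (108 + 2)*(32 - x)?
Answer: 880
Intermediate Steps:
(108 + 2)*(32 - x) = (108 + 2)*(32 - 1*24) = 110*(32 - 24) = 110*8 = 880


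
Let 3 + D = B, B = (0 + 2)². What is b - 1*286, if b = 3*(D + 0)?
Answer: -283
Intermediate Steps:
B = 4 (B = 2² = 4)
D = 1 (D = -3 + 4 = 1)
b = 3 (b = 3*(1 + 0) = 3*1 = 3)
b - 1*286 = 3 - 1*286 = 3 - 286 = -283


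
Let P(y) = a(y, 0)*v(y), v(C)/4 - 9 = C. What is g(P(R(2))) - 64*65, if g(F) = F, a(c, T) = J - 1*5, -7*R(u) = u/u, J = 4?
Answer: -29368/7 ≈ -4195.4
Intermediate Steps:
R(u) = -⅐ (R(u) = -u/(7*u) = -⅐*1 = -⅐)
a(c, T) = -1 (a(c, T) = 4 - 1*5 = 4 - 5 = -1)
v(C) = 36 + 4*C
P(y) = -36 - 4*y (P(y) = -(36 + 4*y) = -36 - 4*y)
g(P(R(2))) - 64*65 = (-36 - 4*(-⅐)) - 64*65 = (-36 + 4/7) - 4160 = -248/7 - 4160 = -29368/7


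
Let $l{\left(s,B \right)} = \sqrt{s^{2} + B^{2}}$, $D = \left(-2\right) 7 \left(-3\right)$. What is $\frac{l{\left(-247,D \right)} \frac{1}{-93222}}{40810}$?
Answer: $- \frac{\sqrt{62773}}{3804389820} \approx -6.5857 \cdot 10^{-8}$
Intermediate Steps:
$D = 42$ ($D = \left(-14\right) \left(-3\right) = 42$)
$l{\left(s,B \right)} = \sqrt{B^{2} + s^{2}}$
$\frac{l{\left(-247,D \right)} \frac{1}{-93222}}{40810} = \frac{\sqrt{42^{2} + \left(-247\right)^{2}} \frac{1}{-93222}}{40810} = \sqrt{1764 + 61009} \left(- \frac{1}{93222}\right) \frac{1}{40810} = \sqrt{62773} \left(- \frac{1}{93222}\right) \frac{1}{40810} = - \frac{\sqrt{62773}}{93222} \cdot \frac{1}{40810} = - \frac{\sqrt{62773}}{3804389820}$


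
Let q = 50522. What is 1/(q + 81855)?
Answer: 1/132377 ≈ 7.5542e-6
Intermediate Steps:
1/(q + 81855) = 1/(50522 + 81855) = 1/132377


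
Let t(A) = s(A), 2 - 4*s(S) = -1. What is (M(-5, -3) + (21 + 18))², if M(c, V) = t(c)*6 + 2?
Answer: 8281/4 ≈ 2070.3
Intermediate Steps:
s(S) = ¾ (s(S) = ½ - ¼*(-1) = ½ + ¼ = ¾)
t(A) = ¾
M(c, V) = 13/2 (M(c, V) = (¾)*6 + 2 = 9/2 + 2 = 13/2)
(M(-5, -3) + (21 + 18))² = (13/2 + (21 + 18))² = (13/2 + 39)² = (91/2)² = 8281/4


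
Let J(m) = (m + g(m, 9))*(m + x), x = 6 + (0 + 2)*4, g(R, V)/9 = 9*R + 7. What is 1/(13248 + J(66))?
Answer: 1/451248 ≈ 2.2161e-6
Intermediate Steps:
g(R, V) = 63 + 81*R (g(R, V) = 9*(9*R + 7) = 9*(7 + 9*R) = 63 + 81*R)
x = 14 (x = 6 + 2*4 = 6 + 8 = 14)
J(m) = (14 + m)*(63 + 82*m) (J(m) = (m + (63 + 81*m))*(m + 14) = (63 + 82*m)*(14 + m) = (14 + m)*(63 + 82*m))
1/(13248 + J(66)) = 1/(13248 + (882 + 82*66**2 + 1211*66)) = 1/(13248 + (882 + 82*4356 + 79926)) = 1/(13248 + (882 + 357192 + 79926)) = 1/(13248 + 438000) = 1/451248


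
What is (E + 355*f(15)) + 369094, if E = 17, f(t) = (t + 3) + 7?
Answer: 377986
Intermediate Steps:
f(t) = 10 + t (f(t) = (3 + t) + 7 = 10 + t)
(E + 355*f(15)) + 369094 = (17 + 355*(10 + 15)) + 369094 = (17 + 355*25) + 369094 = (17 + 8875) + 369094 = 8892 + 369094 = 377986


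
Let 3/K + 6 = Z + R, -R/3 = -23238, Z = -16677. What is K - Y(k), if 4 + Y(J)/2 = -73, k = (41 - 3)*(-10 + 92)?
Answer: 2722259/17677 ≈ 154.00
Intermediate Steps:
R = 69714 (R = -3*(-23238) = 69714)
k = 3116 (k = 38*82 = 3116)
Y(J) = -154 (Y(J) = -8 + 2*(-73) = -8 - 146 = -154)
K = 1/17677 (K = 3/(-6 + (-16677 + 69714)) = 3/(-6 + 53037) = 3/53031 = 3*(1/53031) = 1/17677 ≈ 5.6571e-5)
K - Y(k) = 1/17677 - 1*(-154) = 1/17677 + 154 = 2722259/17677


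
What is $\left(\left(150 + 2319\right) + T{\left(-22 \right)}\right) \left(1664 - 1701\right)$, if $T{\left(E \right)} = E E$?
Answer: $-109261$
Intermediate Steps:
$T{\left(E \right)} = E^{2}$
$\left(\left(150 + 2319\right) + T{\left(-22 \right)}\right) \left(1664 - 1701\right) = \left(\left(150 + 2319\right) + \left(-22\right)^{2}\right) \left(1664 - 1701\right) = \left(2469 + 484\right) \left(-37\right) = 2953 \left(-37\right) = -109261$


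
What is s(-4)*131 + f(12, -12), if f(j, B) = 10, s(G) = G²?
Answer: 2106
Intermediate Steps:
s(-4)*131 + f(12, -12) = (-4)²*131 + 10 = 16*131 + 10 = 2096 + 10 = 2106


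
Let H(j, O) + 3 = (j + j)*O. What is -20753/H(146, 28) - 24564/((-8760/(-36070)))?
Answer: -60347097486/596629 ≈ -1.0115e+5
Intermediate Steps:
H(j, O) = -3 + 2*O*j (H(j, O) = -3 + (j + j)*O = -3 + (2*j)*O = -3 + 2*O*j)
-20753/H(146, 28) - 24564/((-8760/(-36070))) = -20753/(-3 + 2*28*146) - 24564/((-8760/(-36070))) = -20753/(-3 + 8176) - 24564/((-8760*(-1/36070))) = -20753/8173 - 24564/876/3607 = -20753*1/8173 - 24564*3607/876 = -20753/8173 - 7383529/73 = -60347097486/596629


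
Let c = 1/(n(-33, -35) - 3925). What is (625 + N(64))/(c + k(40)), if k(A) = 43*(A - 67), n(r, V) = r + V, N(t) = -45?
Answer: -1157970/2317937 ≈ -0.49957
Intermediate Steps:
n(r, V) = V + r
c = -1/3993 (c = 1/((-35 - 33) - 3925) = 1/(-68 - 3925) = 1/(-3993) = -1/3993 ≈ -0.00025044)
k(A) = -2881 + 43*A (k(A) = 43*(-67 + A) = -2881 + 43*A)
(625 + N(64))/(c + k(40)) = (625 - 45)/(-1/3993 + (-2881 + 43*40)) = 580/(-1/3993 + (-2881 + 1720)) = 580/(-1/3993 - 1161) = 580/(-4635874/3993) = 580*(-3993/4635874) = -1157970/2317937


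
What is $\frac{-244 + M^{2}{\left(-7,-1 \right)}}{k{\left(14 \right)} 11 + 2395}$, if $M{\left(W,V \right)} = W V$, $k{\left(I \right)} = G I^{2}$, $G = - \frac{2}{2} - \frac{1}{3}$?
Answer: $\frac{585}{1439} \approx 0.40653$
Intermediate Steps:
$G = - \frac{4}{3}$ ($G = \left(-2\right) \frac{1}{2} - \frac{1}{3} = -1 - \frac{1}{3} = - \frac{4}{3} \approx -1.3333$)
$k{\left(I \right)} = - \frac{4 I^{2}}{3}$
$M{\left(W,V \right)} = V W$
$\frac{-244 + M^{2}{\left(-7,-1 \right)}}{k{\left(14 \right)} 11 + 2395} = \frac{-244 + \left(\left(-1\right) \left(-7\right)\right)^{2}}{- \frac{4 \cdot 14^{2}}{3} \cdot 11 + 2395} = \frac{-244 + 7^{2}}{\left(- \frac{4}{3}\right) 196 \cdot 11 + 2395} = \frac{-244 + 49}{\left(- \frac{784}{3}\right) 11 + 2395} = - \frac{195}{- \frac{8624}{3} + 2395} = - \frac{195}{- \frac{1439}{3}} = \left(-195\right) \left(- \frac{3}{1439}\right) = \frac{585}{1439}$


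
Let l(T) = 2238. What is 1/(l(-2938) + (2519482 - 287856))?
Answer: 1/2233864 ≈ 4.4765e-7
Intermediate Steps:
1/(l(-2938) + (2519482 - 287856)) = 1/(2238 + (2519482 - 287856)) = 1/(2238 + 2231626) = 1/2233864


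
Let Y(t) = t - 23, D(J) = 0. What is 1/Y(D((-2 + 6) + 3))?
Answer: -1/23 ≈ -0.043478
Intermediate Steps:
Y(t) = -23 + t
1/Y(D((-2 + 6) + 3)) = 1/(-23 + 0) = 1/(-23) = -1/23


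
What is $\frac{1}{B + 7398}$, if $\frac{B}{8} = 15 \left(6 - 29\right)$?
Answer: $\frac{1}{4638} \approx 0.00021561$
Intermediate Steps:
$B = -2760$ ($B = 8 \cdot 15 \left(6 - 29\right) = 8 \cdot 15 \left(-23\right) = 8 \left(-345\right) = -2760$)
$\frac{1}{B + 7398} = \frac{1}{-2760 + 7398} = \frac{1}{4638}$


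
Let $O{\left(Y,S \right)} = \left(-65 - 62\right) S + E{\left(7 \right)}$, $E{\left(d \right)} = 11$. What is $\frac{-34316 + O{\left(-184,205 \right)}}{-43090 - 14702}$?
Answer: $\frac{2155}{2064} \approx 1.0441$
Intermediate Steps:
$O{\left(Y,S \right)} = 11 - 127 S$ ($O{\left(Y,S \right)} = \left(-65 - 62\right) S + 11 = - 127 S + 11 = 11 - 127 S$)
$\frac{-34316 + O{\left(-184,205 \right)}}{-43090 - 14702} = \frac{-34316 + \left(11 - 26035\right)}{-43090 - 14702} = \frac{-34316 + \left(11 - 26035\right)}{-57792} = \left(-34316 - 26024\right) \left(- \frac{1}{57792}\right) = \left(-60340\right) \left(- \frac{1}{57792}\right) = \frac{2155}{2064}$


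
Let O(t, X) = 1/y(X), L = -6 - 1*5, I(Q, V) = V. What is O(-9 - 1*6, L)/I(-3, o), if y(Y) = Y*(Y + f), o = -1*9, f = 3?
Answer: -1/792 ≈ -0.0012626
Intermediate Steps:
o = -9
y(Y) = Y*(3 + Y) (y(Y) = Y*(Y + 3) = Y*(3 + Y))
L = -11 (L = -6 - 5 = -11)
O(t, X) = 1/(X*(3 + X))
O(-9 - 1*6, L)/I(-3, o) = (1/((-11)*(3 - 11)))/(-9) = -1/11/(-8)*(-⅑) = -1/11*(-⅛)*(-⅑) = (1/88)*(-⅑) = -1/792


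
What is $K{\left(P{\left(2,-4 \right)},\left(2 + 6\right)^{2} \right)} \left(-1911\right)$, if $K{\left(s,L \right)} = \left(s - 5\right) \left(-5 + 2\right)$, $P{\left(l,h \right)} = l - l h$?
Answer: $28665$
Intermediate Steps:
$P{\left(l,h \right)} = l - h l$
$K{\left(s,L \right)} = 15 - 3 s$ ($K{\left(s,L \right)} = \left(-5 + s\right) \left(-3\right) = 15 - 3 s$)
$K{\left(P{\left(2,-4 \right)},\left(2 + 6\right)^{2} \right)} \left(-1911\right) = \left(15 - 3 \cdot 2 \left(1 - -4\right)\right) \left(-1911\right) = \left(15 - 3 \cdot 2 \left(1 + 4\right)\right) \left(-1911\right) = \left(15 - 3 \cdot 2 \cdot 5\right) \left(-1911\right) = \left(15 - 30\right) \left(-1911\right) = \left(-15\right) \left(-1911\right) = 28665$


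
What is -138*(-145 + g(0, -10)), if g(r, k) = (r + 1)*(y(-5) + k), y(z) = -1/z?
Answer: 106812/5 ≈ 21362.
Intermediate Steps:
g(r, k) = (1 + r)*(1/5 + k) (g(r, k) = (r + 1)*(-1/(-5) + k) = (1 + r)*(-1*(-1/5) + k) = (1 + r)*(1/5 + k))
-138*(-145 + g(0, -10)) = -138*(-145 + (1/5 - 10 + (1/5)*0 - 10*0)) = -138*(-145 + (1/5 - 10 + 0 + 0)) = -138*(-145 - 49/5) = -138*(-774/5) = 106812/5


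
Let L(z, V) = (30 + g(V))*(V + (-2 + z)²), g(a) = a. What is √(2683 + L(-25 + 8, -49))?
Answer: I*√3245 ≈ 56.965*I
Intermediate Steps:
L(z, V) = (30 + V)*(V + (-2 + z)²)
√(2683 + L(-25 + 8, -49)) = √(2683 + ((-49)² + 30*(-49) + 30*(-2 + (-25 + 8))² - 49*(-2 + (-25 + 8))²)) = √(2683 + (2401 - 1470 + 30*(-2 - 17)² - 49*(-2 - 17)²)) = √(2683 + (2401 - 1470 + 30*(-19)² - 49*(-19)²)) = √(2683 + (2401 - 1470 + 30*361 - 49*361)) = √(2683 + (2401 - 1470 + 10830 - 17689)) = √(2683 - 5928) = √(-3245) = I*√3245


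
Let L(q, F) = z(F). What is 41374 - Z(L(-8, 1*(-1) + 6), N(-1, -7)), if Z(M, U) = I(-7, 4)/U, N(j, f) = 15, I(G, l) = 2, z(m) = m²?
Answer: 620608/15 ≈ 41374.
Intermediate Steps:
L(q, F) = F²
Z(M, U) = 2/U
41374 - Z(L(-8, 1*(-1) + 6), N(-1, -7)) = 41374 - 2/15 = 620608/15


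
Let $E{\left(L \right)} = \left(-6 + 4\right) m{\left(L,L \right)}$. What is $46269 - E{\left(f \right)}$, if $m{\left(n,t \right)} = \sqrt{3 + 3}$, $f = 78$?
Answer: $46269 + 2 \sqrt{6} \approx 46274.0$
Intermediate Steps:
$m{\left(n,t \right)} = \sqrt{6}$
$E{\left(L \right)} = - 2 \sqrt{6}$ ($E{\left(L \right)} = \left(-6 + 4\right) \sqrt{6} = - 2 \sqrt{6}$)
$46269 - E{\left(f \right)} = 46269 - - 2 \sqrt{6} = 46269 + 2 \sqrt{6}$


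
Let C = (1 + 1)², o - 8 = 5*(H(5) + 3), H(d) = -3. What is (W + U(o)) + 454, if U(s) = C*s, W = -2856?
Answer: -2370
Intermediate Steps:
o = 8 (o = 8 + 5*(-3 + 3) = 8 + 5*0 = 8 + 0 = 8)
C = 4 (C = 2² = 4)
U(s) = 4*s
(W + U(o)) + 454 = (-2856 + 4*8) + 454 = (-2856 + 32) + 454 = -2824 + 454 = -2370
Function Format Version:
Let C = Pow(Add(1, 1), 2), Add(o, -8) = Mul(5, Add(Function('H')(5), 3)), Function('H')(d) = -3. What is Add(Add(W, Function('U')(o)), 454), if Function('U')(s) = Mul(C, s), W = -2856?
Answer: -2370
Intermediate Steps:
o = 8 (o = Add(8, Mul(5, Add(-3, 3))) = Add(8, Mul(5, 0)) = Add(8, 0) = 8)
C = 4 (C = Pow(2, 2) = 4)
Function('U')(s) = Mul(4, s)
Add(Add(W, Function('U')(o)), 454) = Add(Add(-2856, Mul(4, 8)), 454) = Add(Add(-2856, 32), 454) = Add(-2824, 454) = -2370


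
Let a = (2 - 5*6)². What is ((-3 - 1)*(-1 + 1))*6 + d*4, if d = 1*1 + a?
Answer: 3140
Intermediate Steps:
a = 784 (a = (2 - 30)² = (-28)² = 784)
d = 785 (d = 1*1 + 784 = 1 + 784 = 785)
((-3 - 1)*(-1 + 1))*6 + d*4 = ((-3 - 1)*(-1 + 1))*6 + 785*4 = -4*0*6 + 3140 = 0*6 + 3140 = 0 + 3140 = 3140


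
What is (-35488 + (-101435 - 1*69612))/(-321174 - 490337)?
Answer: 206535/811511 ≈ 0.25451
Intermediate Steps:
(-35488 + (-101435 - 1*69612))/(-321174 - 490337) = (-35488 + (-101435 - 69612))/(-811511) = (-35488 - 171047)*(-1/811511) = -206535*(-1/811511) = 206535/811511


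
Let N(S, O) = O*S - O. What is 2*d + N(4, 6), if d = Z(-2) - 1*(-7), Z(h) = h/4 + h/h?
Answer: 33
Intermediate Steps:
Z(h) = 1 + h/4 (Z(h) = h*(1/4) + 1 = h/4 + 1 = 1 + h/4)
d = 15/2 (d = (1 + (1/4)*(-2)) - 1*(-7) = (1 - 1/2) + 7 = 1/2 + 7 = 15/2 ≈ 7.5000)
N(S, O) = -O + O*S
2*d + N(4, 6) = 2*(15/2) + 6*(-1 + 4) = 15 + 6*3 = 15 + 18 = 33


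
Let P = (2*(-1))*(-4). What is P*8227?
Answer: 65816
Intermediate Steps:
P = 8 (P = -2*(-4) = 8)
P*8227 = 8*8227 = 65816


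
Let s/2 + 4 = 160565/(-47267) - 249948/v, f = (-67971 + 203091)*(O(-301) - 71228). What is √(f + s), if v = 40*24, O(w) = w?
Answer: 7*I*√176271379417858691890/945340 ≈ 98311.0*I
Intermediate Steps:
v = 960
f = -9664998480 (f = (-67971 + 203091)*(-301 - 71228) = 135120*(-71529) = -9664998480)
s = -1012494983/1890680 (s = -8 + 2*(160565/(-47267) - 249948/960) = -8 + 2*(160565*(-1/47267) - 249948*1/960) = -8 + 2*(-160565/47267 - 20829/80) = -8 + 2*(-997369543/3781360) = -8 - 997369543/1890680 = -1012494983/1890680 ≈ -535.52)
√(f + s) = √(-9664998480 - 1012494983/1890680) = √(-18273420338661383/1890680) = 7*I*√176271379417858691890/945340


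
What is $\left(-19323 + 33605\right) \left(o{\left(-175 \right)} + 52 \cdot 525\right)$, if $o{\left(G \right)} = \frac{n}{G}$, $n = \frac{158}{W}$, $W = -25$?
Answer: $\frac{1705808631556}{4375} \approx 3.899 \cdot 10^{8}$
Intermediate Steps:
$n = - \frac{158}{25}$ ($n = \frac{158}{-25} = 158 \left(- \frac{1}{25}\right) = - \frac{158}{25} \approx -6.32$)
$o{\left(G \right)} = - \frac{158}{25 G}$
$\left(-19323 + 33605\right) \left(o{\left(-175 \right)} + 52 \cdot 525\right) = \left(-19323 + 33605\right) \left(- \frac{158}{25 \left(-175\right)} + 52 \cdot 525\right) = 14282 \left(\left(- \frac{158}{25}\right) \left(- \frac{1}{175}\right) + 27300\right) = 14282 \left(\frac{158}{4375} + 27300\right) = 14282 \cdot \frac{119437658}{4375} = \frac{1705808631556}{4375}$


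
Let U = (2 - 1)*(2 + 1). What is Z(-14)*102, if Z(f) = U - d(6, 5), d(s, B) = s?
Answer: -306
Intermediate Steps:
U = 3 (U = 1*3 = 3)
Z(f) = -3 (Z(f) = 3 - 1*6 = 3 - 6 = -3)
Z(-14)*102 = -3*102 = -306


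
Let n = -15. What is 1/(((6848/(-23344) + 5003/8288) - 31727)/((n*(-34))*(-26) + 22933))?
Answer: -116967773216/383645223471 ≈ -0.30489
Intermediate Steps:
1/(((6848/(-23344) + 5003/8288) - 31727)/((n*(-34))*(-26) + 22933)) = 1/(((6848/(-23344) + 5003/8288) - 31727)/(-15*(-34)*(-26) + 22933)) = 1/(((6848*(-1/23344) + 5003*(1/8288)) - 31727)/(510*(-26) + 22933)) = 1/(((-428/1459 + 5003/8288) - 31727)/(-13260 + 22933)) = 1/((3752113/12092192 - 31727)/9673) = 1/(-383645223471/12092192*1/9673) = 1/(-383645223471/116967773216) = -116967773216/383645223471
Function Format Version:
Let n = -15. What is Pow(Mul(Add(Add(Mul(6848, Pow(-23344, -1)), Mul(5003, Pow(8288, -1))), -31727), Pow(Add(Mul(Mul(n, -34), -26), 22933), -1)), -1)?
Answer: Rational(-116967773216, 383645223471) ≈ -0.30489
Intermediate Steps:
Pow(Mul(Add(Add(Mul(6848, Pow(-23344, -1)), Mul(5003, Pow(8288, -1))), -31727), Pow(Add(Mul(Mul(n, -34), -26), 22933), -1)), -1) = Pow(Mul(Add(Add(Mul(6848, Pow(-23344, -1)), Mul(5003, Pow(8288, -1))), -31727), Pow(Add(Mul(Mul(-15, -34), -26), 22933), -1)), -1) = Pow(Mul(Add(Add(Mul(6848, Rational(-1, 23344)), Mul(5003, Rational(1, 8288))), -31727), Pow(Add(Mul(510, -26), 22933), -1)), -1) = Pow(Mul(Add(Add(Rational(-428, 1459), Rational(5003, 8288)), -31727), Pow(Add(-13260, 22933), -1)), -1) = Pow(Mul(Add(Rational(3752113, 12092192), -31727), Pow(9673, -1)), -1) = Pow(Mul(Rational(-383645223471, 12092192), Rational(1, 9673)), -1) = Pow(Rational(-383645223471, 116967773216), -1) = Rational(-116967773216, 383645223471)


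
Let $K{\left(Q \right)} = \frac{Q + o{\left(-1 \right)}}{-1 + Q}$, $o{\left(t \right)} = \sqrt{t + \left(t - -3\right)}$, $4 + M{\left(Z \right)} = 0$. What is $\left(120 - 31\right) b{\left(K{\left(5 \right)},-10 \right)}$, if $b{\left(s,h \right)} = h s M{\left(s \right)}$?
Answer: $5340$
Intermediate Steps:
$M{\left(Z \right)} = -4$ ($M{\left(Z \right)} = -4 + 0 = -4$)
$o{\left(t \right)} = \sqrt{3 + 2 t}$ ($o{\left(t \right)} = \sqrt{t + \left(t + 3\right)} = \sqrt{t + \left(3 + t\right)} = \sqrt{3 + 2 t}$)
$K{\left(Q \right)} = \frac{1 + Q}{-1 + Q}$ ($K{\left(Q \right)} = \frac{Q + \sqrt{3 + 2 \left(-1\right)}}{-1 + Q} = \frac{Q + \sqrt{3 - 2}}{-1 + Q} = \frac{Q + \sqrt{1}}{-1 + Q} = \frac{Q + 1}{-1 + Q} = \frac{1 + Q}{-1 + Q}$)
$b{\left(s,h \right)} = - 4 h s$ ($b{\left(s,h \right)} = h s \left(-4\right) = - 4 h s$)
$\left(120 - 31\right) b{\left(K{\left(5 \right)},-10 \right)} = \left(120 - 31\right) \left(\left(-4\right) \left(-10\right) \frac{1 + 5}{-1 + 5}\right) = 89 \left(\left(-4\right) \left(-10\right) \frac{1}{4} \cdot 6\right) = 89 \left(\left(-4\right) \left(-10\right) \frac{3}{2}\right) = 89 \cdot 60 = 5340$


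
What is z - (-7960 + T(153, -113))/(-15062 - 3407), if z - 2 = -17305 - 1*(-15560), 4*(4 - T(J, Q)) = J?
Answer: -11708895/6716 ≈ -1743.4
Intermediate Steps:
T(J, Q) = 4 - J/4
z = -1743 (z = 2 + (-17305 - 1*(-15560)) = 2 + (-17305 + 15560) = 2 - 1745 = -1743)
z - (-7960 + T(153, -113))/(-15062 - 3407) = -1743 - (-7960 + (4 - ¼*153))/(-15062 - 3407) = -1743 - (-7960 + (4 - 153/4))/(-18469) = -1743 - (-7960 - 137/4)*(-1)/18469 = -1743 - (-31977)*(-1)/(4*18469) = -1743 - 1*2907/6716 = -1743 - 2907/6716 = -11708895/6716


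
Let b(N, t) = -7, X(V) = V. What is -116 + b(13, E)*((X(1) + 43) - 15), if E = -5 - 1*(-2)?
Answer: -319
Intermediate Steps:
E = -3 (E = -5 + 2 = -3)
-116 + b(13, E)*((X(1) + 43) - 15) = -116 - 7*((1 + 43) - 15) = -116 - 7*(44 - 15) = -116 - 7*29 = -116 - 203 = -319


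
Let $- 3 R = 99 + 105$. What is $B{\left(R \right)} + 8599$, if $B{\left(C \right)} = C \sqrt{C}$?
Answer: $8599 - 136 i \sqrt{17} \approx 8599.0 - 560.74 i$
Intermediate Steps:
$R = -68$ ($R = - \frac{99 + 105}{3} = \left(- \frac{1}{3}\right) 204 = -68$)
$B{\left(C \right)} = C^{\frac{3}{2}}$
$B{\left(R \right)} + 8599 = \left(-68\right)^{\frac{3}{2}} + 8599 = - 136 i \sqrt{17} + 8599 = 8599 - 136 i \sqrt{17}$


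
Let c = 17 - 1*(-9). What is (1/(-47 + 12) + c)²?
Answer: 826281/1225 ≈ 674.51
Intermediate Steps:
c = 26 (c = 17 + 9 = 26)
(1/(-47 + 12) + c)² = (1/(-47 + 12) + 26)² = (1/(-35) + 26)² = (-1/35 + 26)² = (909/35)² = 826281/1225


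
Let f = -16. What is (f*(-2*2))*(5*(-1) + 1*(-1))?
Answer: -384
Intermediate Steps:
(f*(-2*2))*(5*(-1) + 1*(-1)) = (-(-32)*2)*(5*(-1) + 1*(-1)) = (-16*(-4))*(-5 - 1) = 64*(-6) = -384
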